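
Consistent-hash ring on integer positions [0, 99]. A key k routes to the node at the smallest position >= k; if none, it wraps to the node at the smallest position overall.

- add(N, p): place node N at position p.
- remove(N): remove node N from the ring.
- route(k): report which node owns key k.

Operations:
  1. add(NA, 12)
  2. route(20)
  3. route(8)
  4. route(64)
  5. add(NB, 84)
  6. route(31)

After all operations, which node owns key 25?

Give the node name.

Op 1: add NA@12 -> ring=[12:NA]
Op 2: route key 20: none >= 20, wrap to smallest pos 12 -> NA
Op 3: route key 8: smallest pos >= 8 is 12 -> NA
Op 4: route key 64: none >= 64, wrap to smallest pos 12 -> NA
Op 5: add NB@84 -> ring=[12:NA,84:NB]
Op 6: route key 31: smallest pos >= 31 is 84 -> NB
Final route key 25: smallest pos >= 25 is 84 -> NB

Answer: NB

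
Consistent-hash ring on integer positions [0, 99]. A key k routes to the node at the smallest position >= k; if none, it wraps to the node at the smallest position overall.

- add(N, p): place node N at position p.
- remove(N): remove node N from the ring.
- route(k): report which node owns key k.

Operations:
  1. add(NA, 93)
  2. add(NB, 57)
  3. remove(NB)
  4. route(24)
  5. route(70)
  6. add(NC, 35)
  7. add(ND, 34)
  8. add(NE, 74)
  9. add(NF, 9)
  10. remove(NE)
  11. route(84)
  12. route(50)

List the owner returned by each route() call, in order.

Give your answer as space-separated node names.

Answer: NA NA NA NA

Derivation:
Op 1: add NA@93 -> ring=[93:NA]
Op 2: add NB@57 -> ring=[57:NB,93:NA]
Op 3: remove NB -> ring=[93:NA]
Op 4: route key 24: smallest pos >= 24 is 93 -> NA
Op 5: route key 70: smallest pos >= 70 is 93 -> NA
Op 6: add NC@35 -> ring=[35:NC,93:NA]
Op 7: add ND@34 -> ring=[34:ND,35:NC,93:NA]
Op 8: add NE@74 -> ring=[34:ND,35:NC,74:NE,93:NA]
Op 9: add NF@9 -> ring=[9:NF,34:ND,35:NC,74:NE,93:NA]
Op 10: remove NE -> ring=[9:NF,34:ND,35:NC,93:NA]
Op 11: route key 84: smallest pos >= 84 is 93 -> NA
Op 12: route key 50: smallest pos >= 50 is 93 -> NA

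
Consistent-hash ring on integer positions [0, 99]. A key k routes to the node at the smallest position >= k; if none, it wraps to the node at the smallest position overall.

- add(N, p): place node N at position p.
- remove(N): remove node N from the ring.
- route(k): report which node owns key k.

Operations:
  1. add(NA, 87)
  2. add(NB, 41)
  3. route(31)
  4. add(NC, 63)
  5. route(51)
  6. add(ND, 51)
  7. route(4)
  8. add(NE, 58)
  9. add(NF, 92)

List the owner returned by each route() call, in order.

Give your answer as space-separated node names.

Op 1: add NA@87 -> ring=[87:NA]
Op 2: add NB@41 -> ring=[41:NB,87:NA]
Op 3: route key 31: smallest pos >= 31 is 41 -> NB
Op 4: add NC@63 -> ring=[41:NB,63:NC,87:NA]
Op 5: route key 51: smallest pos >= 51 is 63 -> NC
Op 6: add ND@51 -> ring=[41:NB,51:ND,63:NC,87:NA]
Op 7: route key 4: smallest pos >= 4 is 41 -> NB
Op 8: add NE@58 -> ring=[41:NB,51:ND,58:NE,63:NC,87:NA]
Op 9: add NF@92 -> ring=[41:NB,51:ND,58:NE,63:NC,87:NA,92:NF]

Answer: NB NC NB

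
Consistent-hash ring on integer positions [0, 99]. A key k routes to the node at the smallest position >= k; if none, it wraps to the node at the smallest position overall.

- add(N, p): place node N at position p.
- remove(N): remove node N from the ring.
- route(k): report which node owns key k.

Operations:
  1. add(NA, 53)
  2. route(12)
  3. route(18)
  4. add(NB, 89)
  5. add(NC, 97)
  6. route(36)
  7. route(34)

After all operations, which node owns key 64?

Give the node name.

Op 1: add NA@53 -> ring=[53:NA]
Op 2: route key 12: smallest pos >= 12 is 53 -> NA
Op 3: route key 18: smallest pos >= 18 is 53 -> NA
Op 4: add NB@89 -> ring=[53:NA,89:NB]
Op 5: add NC@97 -> ring=[53:NA,89:NB,97:NC]
Op 6: route key 36: smallest pos >= 36 is 53 -> NA
Op 7: route key 34: smallest pos >= 34 is 53 -> NA
Final route key 64: smallest pos >= 64 is 89 -> NB

Answer: NB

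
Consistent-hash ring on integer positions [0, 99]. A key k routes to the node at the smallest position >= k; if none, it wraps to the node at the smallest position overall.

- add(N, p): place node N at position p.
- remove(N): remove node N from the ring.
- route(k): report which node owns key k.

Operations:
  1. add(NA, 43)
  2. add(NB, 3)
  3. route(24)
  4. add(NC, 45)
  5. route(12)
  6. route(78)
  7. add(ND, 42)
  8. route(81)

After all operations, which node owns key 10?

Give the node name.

Op 1: add NA@43 -> ring=[43:NA]
Op 2: add NB@3 -> ring=[3:NB,43:NA]
Op 3: route key 24: smallest pos >= 24 is 43 -> NA
Op 4: add NC@45 -> ring=[3:NB,43:NA,45:NC]
Op 5: route key 12: smallest pos >= 12 is 43 -> NA
Op 6: route key 78: none >= 78, wrap to smallest pos 3 -> NB
Op 7: add ND@42 -> ring=[3:NB,42:ND,43:NA,45:NC]
Op 8: route key 81: none >= 81, wrap to smallest pos 3 -> NB
Final route key 10: smallest pos >= 10 is 42 -> ND

Answer: ND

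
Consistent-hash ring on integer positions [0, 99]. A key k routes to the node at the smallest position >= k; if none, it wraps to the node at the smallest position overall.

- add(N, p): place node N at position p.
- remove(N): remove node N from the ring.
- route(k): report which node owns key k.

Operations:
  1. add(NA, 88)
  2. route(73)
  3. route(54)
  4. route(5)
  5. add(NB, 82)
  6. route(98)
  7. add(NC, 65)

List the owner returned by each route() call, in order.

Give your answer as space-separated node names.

Answer: NA NA NA NB

Derivation:
Op 1: add NA@88 -> ring=[88:NA]
Op 2: route key 73: smallest pos >= 73 is 88 -> NA
Op 3: route key 54: smallest pos >= 54 is 88 -> NA
Op 4: route key 5: smallest pos >= 5 is 88 -> NA
Op 5: add NB@82 -> ring=[82:NB,88:NA]
Op 6: route key 98: none >= 98, wrap to smallest pos 82 -> NB
Op 7: add NC@65 -> ring=[65:NC,82:NB,88:NA]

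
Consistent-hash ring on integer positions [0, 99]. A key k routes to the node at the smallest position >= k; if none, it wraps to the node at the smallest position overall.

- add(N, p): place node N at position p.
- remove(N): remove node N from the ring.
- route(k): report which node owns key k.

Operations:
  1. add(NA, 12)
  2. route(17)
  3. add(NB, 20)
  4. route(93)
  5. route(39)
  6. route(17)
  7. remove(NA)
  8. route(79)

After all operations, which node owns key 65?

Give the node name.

Op 1: add NA@12 -> ring=[12:NA]
Op 2: route key 17: none >= 17, wrap to smallest pos 12 -> NA
Op 3: add NB@20 -> ring=[12:NA,20:NB]
Op 4: route key 93: none >= 93, wrap to smallest pos 12 -> NA
Op 5: route key 39: none >= 39, wrap to smallest pos 12 -> NA
Op 6: route key 17: smallest pos >= 17 is 20 -> NB
Op 7: remove NA -> ring=[20:NB]
Op 8: route key 79: none >= 79, wrap to smallest pos 20 -> NB
Final route key 65: none >= 65, wrap to smallest pos 20 -> NB

Answer: NB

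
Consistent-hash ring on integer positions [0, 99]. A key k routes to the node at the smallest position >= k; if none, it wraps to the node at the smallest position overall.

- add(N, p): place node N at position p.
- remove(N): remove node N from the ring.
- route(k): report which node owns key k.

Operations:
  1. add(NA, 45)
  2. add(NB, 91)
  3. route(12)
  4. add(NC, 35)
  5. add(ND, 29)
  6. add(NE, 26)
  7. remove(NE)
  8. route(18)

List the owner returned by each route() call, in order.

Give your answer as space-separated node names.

Answer: NA ND

Derivation:
Op 1: add NA@45 -> ring=[45:NA]
Op 2: add NB@91 -> ring=[45:NA,91:NB]
Op 3: route key 12: smallest pos >= 12 is 45 -> NA
Op 4: add NC@35 -> ring=[35:NC,45:NA,91:NB]
Op 5: add ND@29 -> ring=[29:ND,35:NC,45:NA,91:NB]
Op 6: add NE@26 -> ring=[26:NE,29:ND,35:NC,45:NA,91:NB]
Op 7: remove NE -> ring=[29:ND,35:NC,45:NA,91:NB]
Op 8: route key 18: smallest pos >= 18 is 29 -> ND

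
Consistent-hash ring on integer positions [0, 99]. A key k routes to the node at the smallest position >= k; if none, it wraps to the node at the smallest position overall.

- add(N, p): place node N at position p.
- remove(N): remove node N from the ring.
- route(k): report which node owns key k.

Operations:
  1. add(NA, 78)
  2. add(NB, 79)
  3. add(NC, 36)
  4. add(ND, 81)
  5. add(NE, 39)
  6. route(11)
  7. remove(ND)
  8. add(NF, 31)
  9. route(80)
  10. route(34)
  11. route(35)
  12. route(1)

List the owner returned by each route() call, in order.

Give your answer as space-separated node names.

Answer: NC NF NC NC NF

Derivation:
Op 1: add NA@78 -> ring=[78:NA]
Op 2: add NB@79 -> ring=[78:NA,79:NB]
Op 3: add NC@36 -> ring=[36:NC,78:NA,79:NB]
Op 4: add ND@81 -> ring=[36:NC,78:NA,79:NB,81:ND]
Op 5: add NE@39 -> ring=[36:NC,39:NE,78:NA,79:NB,81:ND]
Op 6: route key 11: smallest pos >= 11 is 36 -> NC
Op 7: remove ND -> ring=[36:NC,39:NE,78:NA,79:NB]
Op 8: add NF@31 -> ring=[31:NF,36:NC,39:NE,78:NA,79:NB]
Op 9: route key 80: none >= 80, wrap to smallest pos 31 -> NF
Op 10: route key 34: smallest pos >= 34 is 36 -> NC
Op 11: route key 35: smallest pos >= 35 is 36 -> NC
Op 12: route key 1: smallest pos >= 1 is 31 -> NF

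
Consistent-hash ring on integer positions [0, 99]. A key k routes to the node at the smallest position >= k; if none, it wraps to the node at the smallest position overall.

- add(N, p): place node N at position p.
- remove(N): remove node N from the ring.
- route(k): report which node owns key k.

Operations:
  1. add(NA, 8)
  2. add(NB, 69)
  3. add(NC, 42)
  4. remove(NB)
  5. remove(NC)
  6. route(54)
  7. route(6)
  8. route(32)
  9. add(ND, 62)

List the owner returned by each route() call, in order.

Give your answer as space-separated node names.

Op 1: add NA@8 -> ring=[8:NA]
Op 2: add NB@69 -> ring=[8:NA,69:NB]
Op 3: add NC@42 -> ring=[8:NA,42:NC,69:NB]
Op 4: remove NB -> ring=[8:NA,42:NC]
Op 5: remove NC -> ring=[8:NA]
Op 6: route key 54: none >= 54, wrap to smallest pos 8 -> NA
Op 7: route key 6: smallest pos >= 6 is 8 -> NA
Op 8: route key 32: none >= 32, wrap to smallest pos 8 -> NA
Op 9: add ND@62 -> ring=[8:NA,62:ND]

Answer: NA NA NA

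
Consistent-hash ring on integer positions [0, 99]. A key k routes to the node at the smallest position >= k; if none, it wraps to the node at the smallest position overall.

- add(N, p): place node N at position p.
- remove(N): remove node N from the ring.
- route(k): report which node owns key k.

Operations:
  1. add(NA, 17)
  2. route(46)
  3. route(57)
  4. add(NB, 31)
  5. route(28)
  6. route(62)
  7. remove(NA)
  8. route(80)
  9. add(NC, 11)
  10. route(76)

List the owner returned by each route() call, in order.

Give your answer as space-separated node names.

Op 1: add NA@17 -> ring=[17:NA]
Op 2: route key 46: none >= 46, wrap to smallest pos 17 -> NA
Op 3: route key 57: none >= 57, wrap to smallest pos 17 -> NA
Op 4: add NB@31 -> ring=[17:NA,31:NB]
Op 5: route key 28: smallest pos >= 28 is 31 -> NB
Op 6: route key 62: none >= 62, wrap to smallest pos 17 -> NA
Op 7: remove NA -> ring=[31:NB]
Op 8: route key 80: none >= 80, wrap to smallest pos 31 -> NB
Op 9: add NC@11 -> ring=[11:NC,31:NB]
Op 10: route key 76: none >= 76, wrap to smallest pos 11 -> NC

Answer: NA NA NB NA NB NC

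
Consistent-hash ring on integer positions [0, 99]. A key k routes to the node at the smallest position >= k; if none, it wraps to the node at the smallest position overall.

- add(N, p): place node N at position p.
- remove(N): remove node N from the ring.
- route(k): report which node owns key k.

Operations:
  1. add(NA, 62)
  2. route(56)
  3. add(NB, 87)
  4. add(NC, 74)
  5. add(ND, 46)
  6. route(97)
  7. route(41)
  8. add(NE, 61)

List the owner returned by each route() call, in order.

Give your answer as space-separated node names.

Op 1: add NA@62 -> ring=[62:NA]
Op 2: route key 56: smallest pos >= 56 is 62 -> NA
Op 3: add NB@87 -> ring=[62:NA,87:NB]
Op 4: add NC@74 -> ring=[62:NA,74:NC,87:NB]
Op 5: add ND@46 -> ring=[46:ND,62:NA,74:NC,87:NB]
Op 6: route key 97: none >= 97, wrap to smallest pos 46 -> ND
Op 7: route key 41: smallest pos >= 41 is 46 -> ND
Op 8: add NE@61 -> ring=[46:ND,61:NE,62:NA,74:NC,87:NB]

Answer: NA ND ND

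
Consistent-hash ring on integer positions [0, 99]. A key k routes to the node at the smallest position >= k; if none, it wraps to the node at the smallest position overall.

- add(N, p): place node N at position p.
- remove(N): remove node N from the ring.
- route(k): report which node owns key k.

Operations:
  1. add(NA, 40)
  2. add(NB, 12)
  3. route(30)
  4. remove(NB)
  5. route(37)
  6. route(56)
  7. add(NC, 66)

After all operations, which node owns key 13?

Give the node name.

Op 1: add NA@40 -> ring=[40:NA]
Op 2: add NB@12 -> ring=[12:NB,40:NA]
Op 3: route key 30: smallest pos >= 30 is 40 -> NA
Op 4: remove NB -> ring=[40:NA]
Op 5: route key 37: smallest pos >= 37 is 40 -> NA
Op 6: route key 56: none >= 56, wrap to smallest pos 40 -> NA
Op 7: add NC@66 -> ring=[40:NA,66:NC]
Final route key 13: smallest pos >= 13 is 40 -> NA

Answer: NA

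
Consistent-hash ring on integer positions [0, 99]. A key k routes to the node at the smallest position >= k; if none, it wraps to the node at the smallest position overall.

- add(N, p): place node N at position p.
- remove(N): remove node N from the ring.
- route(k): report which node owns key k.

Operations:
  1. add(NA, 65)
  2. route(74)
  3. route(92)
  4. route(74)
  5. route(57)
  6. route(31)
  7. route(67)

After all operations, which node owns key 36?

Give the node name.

Op 1: add NA@65 -> ring=[65:NA]
Op 2: route key 74: none >= 74, wrap to smallest pos 65 -> NA
Op 3: route key 92: none >= 92, wrap to smallest pos 65 -> NA
Op 4: route key 74: none >= 74, wrap to smallest pos 65 -> NA
Op 5: route key 57: smallest pos >= 57 is 65 -> NA
Op 6: route key 31: smallest pos >= 31 is 65 -> NA
Op 7: route key 67: none >= 67, wrap to smallest pos 65 -> NA
Final route key 36: smallest pos >= 36 is 65 -> NA

Answer: NA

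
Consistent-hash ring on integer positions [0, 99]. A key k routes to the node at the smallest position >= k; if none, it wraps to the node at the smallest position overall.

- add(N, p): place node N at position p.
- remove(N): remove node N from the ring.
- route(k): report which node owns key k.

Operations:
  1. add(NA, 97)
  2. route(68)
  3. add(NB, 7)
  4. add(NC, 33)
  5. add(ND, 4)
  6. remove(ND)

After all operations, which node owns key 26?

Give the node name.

Op 1: add NA@97 -> ring=[97:NA]
Op 2: route key 68: smallest pos >= 68 is 97 -> NA
Op 3: add NB@7 -> ring=[7:NB,97:NA]
Op 4: add NC@33 -> ring=[7:NB,33:NC,97:NA]
Op 5: add ND@4 -> ring=[4:ND,7:NB,33:NC,97:NA]
Op 6: remove ND -> ring=[7:NB,33:NC,97:NA]
Final route key 26: smallest pos >= 26 is 33 -> NC

Answer: NC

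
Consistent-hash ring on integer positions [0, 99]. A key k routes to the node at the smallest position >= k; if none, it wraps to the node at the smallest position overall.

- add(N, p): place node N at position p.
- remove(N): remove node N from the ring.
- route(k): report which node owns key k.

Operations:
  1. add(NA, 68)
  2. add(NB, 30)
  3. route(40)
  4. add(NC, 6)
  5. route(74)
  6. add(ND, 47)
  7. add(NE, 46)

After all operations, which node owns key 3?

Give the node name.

Op 1: add NA@68 -> ring=[68:NA]
Op 2: add NB@30 -> ring=[30:NB,68:NA]
Op 3: route key 40: smallest pos >= 40 is 68 -> NA
Op 4: add NC@6 -> ring=[6:NC,30:NB,68:NA]
Op 5: route key 74: none >= 74, wrap to smallest pos 6 -> NC
Op 6: add ND@47 -> ring=[6:NC,30:NB,47:ND,68:NA]
Op 7: add NE@46 -> ring=[6:NC,30:NB,46:NE,47:ND,68:NA]
Final route key 3: smallest pos >= 3 is 6 -> NC

Answer: NC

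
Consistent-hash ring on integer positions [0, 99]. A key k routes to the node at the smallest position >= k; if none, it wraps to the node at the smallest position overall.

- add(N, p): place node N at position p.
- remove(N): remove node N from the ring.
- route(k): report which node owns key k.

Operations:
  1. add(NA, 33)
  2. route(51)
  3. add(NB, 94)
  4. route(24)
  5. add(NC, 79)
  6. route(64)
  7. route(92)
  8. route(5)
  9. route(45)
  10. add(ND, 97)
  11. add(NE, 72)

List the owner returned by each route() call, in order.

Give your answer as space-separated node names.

Op 1: add NA@33 -> ring=[33:NA]
Op 2: route key 51: none >= 51, wrap to smallest pos 33 -> NA
Op 3: add NB@94 -> ring=[33:NA,94:NB]
Op 4: route key 24: smallest pos >= 24 is 33 -> NA
Op 5: add NC@79 -> ring=[33:NA,79:NC,94:NB]
Op 6: route key 64: smallest pos >= 64 is 79 -> NC
Op 7: route key 92: smallest pos >= 92 is 94 -> NB
Op 8: route key 5: smallest pos >= 5 is 33 -> NA
Op 9: route key 45: smallest pos >= 45 is 79 -> NC
Op 10: add ND@97 -> ring=[33:NA,79:NC,94:NB,97:ND]
Op 11: add NE@72 -> ring=[33:NA,72:NE,79:NC,94:NB,97:ND]

Answer: NA NA NC NB NA NC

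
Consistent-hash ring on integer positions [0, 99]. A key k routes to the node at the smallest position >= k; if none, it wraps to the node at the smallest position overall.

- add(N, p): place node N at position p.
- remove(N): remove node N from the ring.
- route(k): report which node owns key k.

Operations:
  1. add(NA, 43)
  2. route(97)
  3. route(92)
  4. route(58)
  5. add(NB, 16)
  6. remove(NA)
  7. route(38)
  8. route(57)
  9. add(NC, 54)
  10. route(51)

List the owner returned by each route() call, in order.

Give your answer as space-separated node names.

Answer: NA NA NA NB NB NC

Derivation:
Op 1: add NA@43 -> ring=[43:NA]
Op 2: route key 97: none >= 97, wrap to smallest pos 43 -> NA
Op 3: route key 92: none >= 92, wrap to smallest pos 43 -> NA
Op 4: route key 58: none >= 58, wrap to smallest pos 43 -> NA
Op 5: add NB@16 -> ring=[16:NB,43:NA]
Op 6: remove NA -> ring=[16:NB]
Op 7: route key 38: none >= 38, wrap to smallest pos 16 -> NB
Op 8: route key 57: none >= 57, wrap to smallest pos 16 -> NB
Op 9: add NC@54 -> ring=[16:NB,54:NC]
Op 10: route key 51: smallest pos >= 51 is 54 -> NC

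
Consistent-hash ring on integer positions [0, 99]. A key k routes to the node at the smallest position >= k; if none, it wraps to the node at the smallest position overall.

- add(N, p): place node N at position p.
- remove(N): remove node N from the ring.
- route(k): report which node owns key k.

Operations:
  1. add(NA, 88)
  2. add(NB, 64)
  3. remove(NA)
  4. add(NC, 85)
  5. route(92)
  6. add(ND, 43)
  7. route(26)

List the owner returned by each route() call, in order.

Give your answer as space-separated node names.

Op 1: add NA@88 -> ring=[88:NA]
Op 2: add NB@64 -> ring=[64:NB,88:NA]
Op 3: remove NA -> ring=[64:NB]
Op 4: add NC@85 -> ring=[64:NB,85:NC]
Op 5: route key 92: none >= 92, wrap to smallest pos 64 -> NB
Op 6: add ND@43 -> ring=[43:ND,64:NB,85:NC]
Op 7: route key 26: smallest pos >= 26 is 43 -> ND

Answer: NB ND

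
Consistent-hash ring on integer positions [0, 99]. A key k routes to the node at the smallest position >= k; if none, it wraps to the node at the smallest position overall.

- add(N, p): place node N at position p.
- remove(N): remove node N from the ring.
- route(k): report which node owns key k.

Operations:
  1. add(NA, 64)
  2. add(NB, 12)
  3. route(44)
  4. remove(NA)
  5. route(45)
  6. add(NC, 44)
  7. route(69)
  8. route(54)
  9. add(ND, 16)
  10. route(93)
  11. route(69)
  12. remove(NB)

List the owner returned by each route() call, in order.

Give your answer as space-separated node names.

Op 1: add NA@64 -> ring=[64:NA]
Op 2: add NB@12 -> ring=[12:NB,64:NA]
Op 3: route key 44: smallest pos >= 44 is 64 -> NA
Op 4: remove NA -> ring=[12:NB]
Op 5: route key 45: none >= 45, wrap to smallest pos 12 -> NB
Op 6: add NC@44 -> ring=[12:NB,44:NC]
Op 7: route key 69: none >= 69, wrap to smallest pos 12 -> NB
Op 8: route key 54: none >= 54, wrap to smallest pos 12 -> NB
Op 9: add ND@16 -> ring=[12:NB,16:ND,44:NC]
Op 10: route key 93: none >= 93, wrap to smallest pos 12 -> NB
Op 11: route key 69: none >= 69, wrap to smallest pos 12 -> NB
Op 12: remove NB -> ring=[16:ND,44:NC]

Answer: NA NB NB NB NB NB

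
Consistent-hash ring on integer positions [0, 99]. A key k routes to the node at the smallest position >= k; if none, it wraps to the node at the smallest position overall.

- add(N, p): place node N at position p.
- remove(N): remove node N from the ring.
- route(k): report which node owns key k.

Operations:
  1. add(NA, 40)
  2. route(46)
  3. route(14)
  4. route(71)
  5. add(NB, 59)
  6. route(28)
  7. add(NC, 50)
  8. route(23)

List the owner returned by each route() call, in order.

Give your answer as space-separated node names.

Op 1: add NA@40 -> ring=[40:NA]
Op 2: route key 46: none >= 46, wrap to smallest pos 40 -> NA
Op 3: route key 14: smallest pos >= 14 is 40 -> NA
Op 4: route key 71: none >= 71, wrap to smallest pos 40 -> NA
Op 5: add NB@59 -> ring=[40:NA,59:NB]
Op 6: route key 28: smallest pos >= 28 is 40 -> NA
Op 7: add NC@50 -> ring=[40:NA,50:NC,59:NB]
Op 8: route key 23: smallest pos >= 23 is 40 -> NA

Answer: NA NA NA NA NA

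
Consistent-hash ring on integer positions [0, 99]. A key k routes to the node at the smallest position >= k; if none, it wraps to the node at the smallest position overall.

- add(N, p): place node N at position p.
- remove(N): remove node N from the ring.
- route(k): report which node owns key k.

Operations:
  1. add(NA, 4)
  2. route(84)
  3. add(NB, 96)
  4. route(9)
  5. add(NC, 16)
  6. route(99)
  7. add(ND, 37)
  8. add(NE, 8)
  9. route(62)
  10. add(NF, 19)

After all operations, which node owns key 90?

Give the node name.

Answer: NB

Derivation:
Op 1: add NA@4 -> ring=[4:NA]
Op 2: route key 84: none >= 84, wrap to smallest pos 4 -> NA
Op 3: add NB@96 -> ring=[4:NA,96:NB]
Op 4: route key 9: smallest pos >= 9 is 96 -> NB
Op 5: add NC@16 -> ring=[4:NA,16:NC,96:NB]
Op 6: route key 99: none >= 99, wrap to smallest pos 4 -> NA
Op 7: add ND@37 -> ring=[4:NA,16:NC,37:ND,96:NB]
Op 8: add NE@8 -> ring=[4:NA,8:NE,16:NC,37:ND,96:NB]
Op 9: route key 62: smallest pos >= 62 is 96 -> NB
Op 10: add NF@19 -> ring=[4:NA,8:NE,16:NC,19:NF,37:ND,96:NB]
Final route key 90: smallest pos >= 90 is 96 -> NB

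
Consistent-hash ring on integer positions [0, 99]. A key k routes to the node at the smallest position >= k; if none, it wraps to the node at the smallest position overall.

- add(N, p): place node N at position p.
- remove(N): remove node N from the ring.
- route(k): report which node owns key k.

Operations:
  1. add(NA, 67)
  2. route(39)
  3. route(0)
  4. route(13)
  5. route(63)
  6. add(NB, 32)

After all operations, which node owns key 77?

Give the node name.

Op 1: add NA@67 -> ring=[67:NA]
Op 2: route key 39: smallest pos >= 39 is 67 -> NA
Op 3: route key 0: smallest pos >= 0 is 67 -> NA
Op 4: route key 13: smallest pos >= 13 is 67 -> NA
Op 5: route key 63: smallest pos >= 63 is 67 -> NA
Op 6: add NB@32 -> ring=[32:NB,67:NA]
Final route key 77: none >= 77, wrap to smallest pos 32 -> NB

Answer: NB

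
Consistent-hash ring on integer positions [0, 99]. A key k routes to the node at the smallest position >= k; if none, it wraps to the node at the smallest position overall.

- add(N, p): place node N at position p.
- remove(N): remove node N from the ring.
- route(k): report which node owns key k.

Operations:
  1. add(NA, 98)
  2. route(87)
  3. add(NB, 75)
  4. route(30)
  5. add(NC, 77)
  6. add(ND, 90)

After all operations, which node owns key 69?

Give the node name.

Op 1: add NA@98 -> ring=[98:NA]
Op 2: route key 87: smallest pos >= 87 is 98 -> NA
Op 3: add NB@75 -> ring=[75:NB,98:NA]
Op 4: route key 30: smallest pos >= 30 is 75 -> NB
Op 5: add NC@77 -> ring=[75:NB,77:NC,98:NA]
Op 6: add ND@90 -> ring=[75:NB,77:NC,90:ND,98:NA]
Final route key 69: smallest pos >= 69 is 75 -> NB

Answer: NB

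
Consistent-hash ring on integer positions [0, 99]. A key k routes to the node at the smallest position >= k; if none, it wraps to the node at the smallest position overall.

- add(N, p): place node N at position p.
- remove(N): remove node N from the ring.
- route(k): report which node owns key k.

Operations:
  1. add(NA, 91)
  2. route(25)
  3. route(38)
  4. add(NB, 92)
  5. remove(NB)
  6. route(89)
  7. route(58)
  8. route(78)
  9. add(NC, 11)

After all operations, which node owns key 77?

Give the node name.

Answer: NA

Derivation:
Op 1: add NA@91 -> ring=[91:NA]
Op 2: route key 25: smallest pos >= 25 is 91 -> NA
Op 3: route key 38: smallest pos >= 38 is 91 -> NA
Op 4: add NB@92 -> ring=[91:NA,92:NB]
Op 5: remove NB -> ring=[91:NA]
Op 6: route key 89: smallest pos >= 89 is 91 -> NA
Op 7: route key 58: smallest pos >= 58 is 91 -> NA
Op 8: route key 78: smallest pos >= 78 is 91 -> NA
Op 9: add NC@11 -> ring=[11:NC,91:NA]
Final route key 77: smallest pos >= 77 is 91 -> NA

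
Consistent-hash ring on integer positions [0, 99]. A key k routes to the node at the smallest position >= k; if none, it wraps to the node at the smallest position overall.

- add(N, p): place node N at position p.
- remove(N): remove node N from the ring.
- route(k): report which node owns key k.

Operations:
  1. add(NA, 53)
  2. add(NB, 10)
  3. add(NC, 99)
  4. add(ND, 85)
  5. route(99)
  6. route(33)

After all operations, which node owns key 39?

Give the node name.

Answer: NA

Derivation:
Op 1: add NA@53 -> ring=[53:NA]
Op 2: add NB@10 -> ring=[10:NB,53:NA]
Op 3: add NC@99 -> ring=[10:NB,53:NA,99:NC]
Op 4: add ND@85 -> ring=[10:NB,53:NA,85:ND,99:NC]
Op 5: route key 99: smallest pos >= 99 is 99 -> NC
Op 6: route key 33: smallest pos >= 33 is 53 -> NA
Final route key 39: smallest pos >= 39 is 53 -> NA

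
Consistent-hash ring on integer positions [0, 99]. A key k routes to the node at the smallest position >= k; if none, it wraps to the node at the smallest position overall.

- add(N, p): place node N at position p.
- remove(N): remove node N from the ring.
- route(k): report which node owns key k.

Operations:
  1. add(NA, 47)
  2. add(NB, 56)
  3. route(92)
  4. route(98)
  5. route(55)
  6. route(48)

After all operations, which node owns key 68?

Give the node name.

Op 1: add NA@47 -> ring=[47:NA]
Op 2: add NB@56 -> ring=[47:NA,56:NB]
Op 3: route key 92: none >= 92, wrap to smallest pos 47 -> NA
Op 4: route key 98: none >= 98, wrap to smallest pos 47 -> NA
Op 5: route key 55: smallest pos >= 55 is 56 -> NB
Op 6: route key 48: smallest pos >= 48 is 56 -> NB
Final route key 68: none >= 68, wrap to smallest pos 47 -> NA

Answer: NA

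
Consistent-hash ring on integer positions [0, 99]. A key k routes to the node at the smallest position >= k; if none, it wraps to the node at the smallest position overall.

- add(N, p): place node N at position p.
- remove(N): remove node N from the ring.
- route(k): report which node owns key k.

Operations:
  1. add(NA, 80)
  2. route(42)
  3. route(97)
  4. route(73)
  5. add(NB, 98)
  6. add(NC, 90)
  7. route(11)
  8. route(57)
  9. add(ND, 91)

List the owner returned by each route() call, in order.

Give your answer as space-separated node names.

Answer: NA NA NA NA NA

Derivation:
Op 1: add NA@80 -> ring=[80:NA]
Op 2: route key 42: smallest pos >= 42 is 80 -> NA
Op 3: route key 97: none >= 97, wrap to smallest pos 80 -> NA
Op 4: route key 73: smallest pos >= 73 is 80 -> NA
Op 5: add NB@98 -> ring=[80:NA,98:NB]
Op 6: add NC@90 -> ring=[80:NA,90:NC,98:NB]
Op 7: route key 11: smallest pos >= 11 is 80 -> NA
Op 8: route key 57: smallest pos >= 57 is 80 -> NA
Op 9: add ND@91 -> ring=[80:NA,90:NC,91:ND,98:NB]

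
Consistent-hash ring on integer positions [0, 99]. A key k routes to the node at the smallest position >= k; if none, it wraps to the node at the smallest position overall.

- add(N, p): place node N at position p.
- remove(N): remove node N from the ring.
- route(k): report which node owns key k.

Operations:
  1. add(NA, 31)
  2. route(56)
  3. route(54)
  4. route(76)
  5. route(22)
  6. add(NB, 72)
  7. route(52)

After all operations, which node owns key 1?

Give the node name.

Answer: NA

Derivation:
Op 1: add NA@31 -> ring=[31:NA]
Op 2: route key 56: none >= 56, wrap to smallest pos 31 -> NA
Op 3: route key 54: none >= 54, wrap to smallest pos 31 -> NA
Op 4: route key 76: none >= 76, wrap to smallest pos 31 -> NA
Op 5: route key 22: smallest pos >= 22 is 31 -> NA
Op 6: add NB@72 -> ring=[31:NA,72:NB]
Op 7: route key 52: smallest pos >= 52 is 72 -> NB
Final route key 1: smallest pos >= 1 is 31 -> NA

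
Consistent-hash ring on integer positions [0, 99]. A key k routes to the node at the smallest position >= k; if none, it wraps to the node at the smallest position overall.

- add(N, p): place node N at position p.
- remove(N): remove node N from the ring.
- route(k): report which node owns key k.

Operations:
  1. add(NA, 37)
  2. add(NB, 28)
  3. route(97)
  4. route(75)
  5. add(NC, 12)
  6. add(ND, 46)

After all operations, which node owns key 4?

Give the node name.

Op 1: add NA@37 -> ring=[37:NA]
Op 2: add NB@28 -> ring=[28:NB,37:NA]
Op 3: route key 97: none >= 97, wrap to smallest pos 28 -> NB
Op 4: route key 75: none >= 75, wrap to smallest pos 28 -> NB
Op 5: add NC@12 -> ring=[12:NC,28:NB,37:NA]
Op 6: add ND@46 -> ring=[12:NC,28:NB,37:NA,46:ND]
Final route key 4: smallest pos >= 4 is 12 -> NC

Answer: NC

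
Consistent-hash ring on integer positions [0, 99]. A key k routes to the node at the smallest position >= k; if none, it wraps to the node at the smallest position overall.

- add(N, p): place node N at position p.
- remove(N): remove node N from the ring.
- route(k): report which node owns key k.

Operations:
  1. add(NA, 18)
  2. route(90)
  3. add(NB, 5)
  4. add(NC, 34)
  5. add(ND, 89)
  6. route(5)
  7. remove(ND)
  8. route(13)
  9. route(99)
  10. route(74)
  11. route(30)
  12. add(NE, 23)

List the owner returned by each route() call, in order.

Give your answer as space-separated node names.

Answer: NA NB NA NB NB NC

Derivation:
Op 1: add NA@18 -> ring=[18:NA]
Op 2: route key 90: none >= 90, wrap to smallest pos 18 -> NA
Op 3: add NB@5 -> ring=[5:NB,18:NA]
Op 4: add NC@34 -> ring=[5:NB,18:NA,34:NC]
Op 5: add ND@89 -> ring=[5:NB,18:NA,34:NC,89:ND]
Op 6: route key 5: smallest pos >= 5 is 5 -> NB
Op 7: remove ND -> ring=[5:NB,18:NA,34:NC]
Op 8: route key 13: smallest pos >= 13 is 18 -> NA
Op 9: route key 99: none >= 99, wrap to smallest pos 5 -> NB
Op 10: route key 74: none >= 74, wrap to smallest pos 5 -> NB
Op 11: route key 30: smallest pos >= 30 is 34 -> NC
Op 12: add NE@23 -> ring=[5:NB,18:NA,23:NE,34:NC]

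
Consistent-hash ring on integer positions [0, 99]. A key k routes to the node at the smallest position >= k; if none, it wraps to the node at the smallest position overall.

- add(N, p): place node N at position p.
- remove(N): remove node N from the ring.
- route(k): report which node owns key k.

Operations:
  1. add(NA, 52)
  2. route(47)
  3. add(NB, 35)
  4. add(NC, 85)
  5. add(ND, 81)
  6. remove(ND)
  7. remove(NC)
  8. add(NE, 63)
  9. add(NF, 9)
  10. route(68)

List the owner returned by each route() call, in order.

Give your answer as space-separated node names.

Answer: NA NF

Derivation:
Op 1: add NA@52 -> ring=[52:NA]
Op 2: route key 47: smallest pos >= 47 is 52 -> NA
Op 3: add NB@35 -> ring=[35:NB,52:NA]
Op 4: add NC@85 -> ring=[35:NB,52:NA,85:NC]
Op 5: add ND@81 -> ring=[35:NB,52:NA,81:ND,85:NC]
Op 6: remove ND -> ring=[35:NB,52:NA,85:NC]
Op 7: remove NC -> ring=[35:NB,52:NA]
Op 8: add NE@63 -> ring=[35:NB,52:NA,63:NE]
Op 9: add NF@9 -> ring=[9:NF,35:NB,52:NA,63:NE]
Op 10: route key 68: none >= 68, wrap to smallest pos 9 -> NF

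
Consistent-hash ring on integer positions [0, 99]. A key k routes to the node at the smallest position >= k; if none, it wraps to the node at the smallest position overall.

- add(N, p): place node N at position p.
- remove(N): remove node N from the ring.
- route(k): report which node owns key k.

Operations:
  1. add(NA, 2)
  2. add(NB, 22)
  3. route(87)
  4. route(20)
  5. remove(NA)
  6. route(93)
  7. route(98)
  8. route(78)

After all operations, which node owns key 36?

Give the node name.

Op 1: add NA@2 -> ring=[2:NA]
Op 2: add NB@22 -> ring=[2:NA,22:NB]
Op 3: route key 87: none >= 87, wrap to smallest pos 2 -> NA
Op 4: route key 20: smallest pos >= 20 is 22 -> NB
Op 5: remove NA -> ring=[22:NB]
Op 6: route key 93: none >= 93, wrap to smallest pos 22 -> NB
Op 7: route key 98: none >= 98, wrap to smallest pos 22 -> NB
Op 8: route key 78: none >= 78, wrap to smallest pos 22 -> NB
Final route key 36: none >= 36, wrap to smallest pos 22 -> NB

Answer: NB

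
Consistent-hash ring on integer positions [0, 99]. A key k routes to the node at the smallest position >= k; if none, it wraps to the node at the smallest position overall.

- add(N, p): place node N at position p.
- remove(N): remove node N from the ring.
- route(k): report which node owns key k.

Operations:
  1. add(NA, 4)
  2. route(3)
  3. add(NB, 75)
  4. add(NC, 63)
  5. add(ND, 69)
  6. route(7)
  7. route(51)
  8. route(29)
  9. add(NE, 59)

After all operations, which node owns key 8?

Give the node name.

Answer: NE

Derivation:
Op 1: add NA@4 -> ring=[4:NA]
Op 2: route key 3: smallest pos >= 3 is 4 -> NA
Op 3: add NB@75 -> ring=[4:NA,75:NB]
Op 4: add NC@63 -> ring=[4:NA,63:NC,75:NB]
Op 5: add ND@69 -> ring=[4:NA,63:NC,69:ND,75:NB]
Op 6: route key 7: smallest pos >= 7 is 63 -> NC
Op 7: route key 51: smallest pos >= 51 is 63 -> NC
Op 8: route key 29: smallest pos >= 29 is 63 -> NC
Op 9: add NE@59 -> ring=[4:NA,59:NE,63:NC,69:ND,75:NB]
Final route key 8: smallest pos >= 8 is 59 -> NE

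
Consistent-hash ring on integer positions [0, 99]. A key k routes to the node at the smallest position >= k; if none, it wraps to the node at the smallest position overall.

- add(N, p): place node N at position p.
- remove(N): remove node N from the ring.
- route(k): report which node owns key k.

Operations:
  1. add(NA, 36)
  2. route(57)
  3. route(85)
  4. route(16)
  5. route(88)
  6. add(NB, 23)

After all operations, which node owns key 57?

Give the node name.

Answer: NB

Derivation:
Op 1: add NA@36 -> ring=[36:NA]
Op 2: route key 57: none >= 57, wrap to smallest pos 36 -> NA
Op 3: route key 85: none >= 85, wrap to smallest pos 36 -> NA
Op 4: route key 16: smallest pos >= 16 is 36 -> NA
Op 5: route key 88: none >= 88, wrap to smallest pos 36 -> NA
Op 6: add NB@23 -> ring=[23:NB,36:NA]
Final route key 57: none >= 57, wrap to smallest pos 23 -> NB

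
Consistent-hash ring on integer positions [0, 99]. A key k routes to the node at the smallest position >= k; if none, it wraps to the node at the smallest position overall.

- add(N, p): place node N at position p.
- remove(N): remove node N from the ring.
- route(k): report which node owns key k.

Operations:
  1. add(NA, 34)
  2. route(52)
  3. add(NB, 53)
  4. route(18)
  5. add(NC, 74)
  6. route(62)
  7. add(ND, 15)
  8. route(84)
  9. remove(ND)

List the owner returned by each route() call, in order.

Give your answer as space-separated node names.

Op 1: add NA@34 -> ring=[34:NA]
Op 2: route key 52: none >= 52, wrap to smallest pos 34 -> NA
Op 3: add NB@53 -> ring=[34:NA,53:NB]
Op 4: route key 18: smallest pos >= 18 is 34 -> NA
Op 5: add NC@74 -> ring=[34:NA,53:NB,74:NC]
Op 6: route key 62: smallest pos >= 62 is 74 -> NC
Op 7: add ND@15 -> ring=[15:ND,34:NA,53:NB,74:NC]
Op 8: route key 84: none >= 84, wrap to smallest pos 15 -> ND
Op 9: remove ND -> ring=[34:NA,53:NB,74:NC]

Answer: NA NA NC ND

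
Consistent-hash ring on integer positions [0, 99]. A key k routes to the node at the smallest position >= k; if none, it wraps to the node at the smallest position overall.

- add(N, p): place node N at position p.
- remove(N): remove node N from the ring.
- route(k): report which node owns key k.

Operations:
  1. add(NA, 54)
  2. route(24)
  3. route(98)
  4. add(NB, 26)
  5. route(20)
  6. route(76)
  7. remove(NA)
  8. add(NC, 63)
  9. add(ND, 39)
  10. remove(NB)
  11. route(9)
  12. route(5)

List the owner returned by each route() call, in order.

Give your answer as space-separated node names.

Answer: NA NA NB NB ND ND

Derivation:
Op 1: add NA@54 -> ring=[54:NA]
Op 2: route key 24: smallest pos >= 24 is 54 -> NA
Op 3: route key 98: none >= 98, wrap to smallest pos 54 -> NA
Op 4: add NB@26 -> ring=[26:NB,54:NA]
Op 5: route key 20: smallest pos >= 20 is 26 -> NB
Op 6: route key 76: none >= 76, wrap to smallest pos 26 -> NB
Op 7: remove NA -> ring=[26:NB]
Op 8: add NC@63 -> ring=[26:NB,63:NC]
Op 9: add ND@39 -> ring=[26:NB,39:ND,63:NC]
Op 10: remove NB -> ring=[39:ND,63:NC]
Op 11: route key 9: smallest pos >= 9 is 39 -> ND
Op 12: route key 5: smallest pos >= 5 is 39 -> ND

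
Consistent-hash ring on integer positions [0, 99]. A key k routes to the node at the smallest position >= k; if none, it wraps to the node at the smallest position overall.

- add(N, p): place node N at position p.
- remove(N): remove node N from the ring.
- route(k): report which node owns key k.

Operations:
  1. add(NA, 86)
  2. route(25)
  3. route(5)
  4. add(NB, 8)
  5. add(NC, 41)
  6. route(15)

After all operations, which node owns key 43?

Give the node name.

Op 1: add NA@86 -> ring=[86:NA]
Op 2: route key 25: smallest pos >= 25 is 86 -> NA
Op 3: route key 5: smallest pos >= 5 is 86 -> NA
Op 4: add NB@8 -> ring=[8:NB,86:NA]
Op 5: add NC@41 -> ring=[8:NB,41:NC,86:NA]
Op 6: route key 15: smallest pos >= 15 is 41 -> NC
Final route key 43: smallest pos >= 43 is 86 -> NA

Answer: NA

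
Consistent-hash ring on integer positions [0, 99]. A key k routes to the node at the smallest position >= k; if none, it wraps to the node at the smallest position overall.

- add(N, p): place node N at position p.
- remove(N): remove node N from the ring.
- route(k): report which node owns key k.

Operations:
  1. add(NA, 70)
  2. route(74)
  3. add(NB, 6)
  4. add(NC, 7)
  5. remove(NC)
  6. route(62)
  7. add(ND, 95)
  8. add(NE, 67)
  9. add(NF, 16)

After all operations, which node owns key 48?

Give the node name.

Op 1: add NA@70 -> ring=[70:NA]
Op 2: route key 74: none >= 74, wrap to smallest pos 70 -> NA
Op 3: add NB@6 -> ring=[6:NB,70:NA]
Op 4: add NC@7 -> ring=[6:NB,7:NC,70:NA]
Op 5: remove NC -> ring=[6:NB,70:NA]
Op 6: route key 62: smallest pos >= 62 is 70 -> NA
Op 7: add ND@95 -> ring=[6:NB,70:NA,95:ND]
Op 8: add NE@67 -> ring=[6:NB,67:NE,70:NA,95:ND]
Op 9: add NF@16 -> ring=[6:NB,16:NF,67:NE,70:NA,95:ND]
Final route key 48: smallest pos >= 48 is 67 -> NE

Answer: NE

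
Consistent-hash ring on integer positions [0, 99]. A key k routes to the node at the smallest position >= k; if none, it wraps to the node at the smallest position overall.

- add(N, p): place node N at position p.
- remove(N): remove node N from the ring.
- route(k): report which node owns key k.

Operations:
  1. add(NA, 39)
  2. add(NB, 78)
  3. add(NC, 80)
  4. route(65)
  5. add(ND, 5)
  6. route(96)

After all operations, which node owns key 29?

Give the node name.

Answer: NA

Derivation:
Op 1: add NA@39 -> ring=[39:NA]
Op 2: add NB@78 -> ring=[39:NA,78:NB]
Op 3: add NC@80 -> ring=[39:NA,78:NB,80:NC]
Op 4: route key 65: smallest pos >= 65 is 78 -> NB
Op 5: add ND@5 -> ring=[5:ND,39:NA,78:NB,80:NC]
Op 6: route key 96: none >= 96, wrap to smallest pos 5 -> ND
Final route key 29: smallest pos >= 29 is 39 -> NA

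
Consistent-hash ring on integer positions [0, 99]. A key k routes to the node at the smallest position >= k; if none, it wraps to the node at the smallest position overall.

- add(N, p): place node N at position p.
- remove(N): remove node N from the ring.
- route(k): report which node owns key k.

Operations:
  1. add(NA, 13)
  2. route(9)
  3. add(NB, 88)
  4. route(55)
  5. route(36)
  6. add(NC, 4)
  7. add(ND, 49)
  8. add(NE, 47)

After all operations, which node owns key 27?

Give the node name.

Answer: NE

Derivation:
Op 1: add NA@13 -> ring=[13:NA]
Op 2: route key 9: smallest pos >= 9 is 13 -> NA
Op 3: add NB@88 -> ring=[13:NA,88:NB]
Op 4: route key 55: smallest pos >= 55 is 88 -> NB
Op 5: route key 36: smallest pos >= 36 is 88 -> NB
Op 6: add NC@4 -> ring=[4:NC,13:NA,88:NB]
Op 7: add ND@49 -> ring=[4:NC,13:NA,49:ND,88:NB]
Op 8: add NE@47 -> ring=[4:NC,13:NA,47:NE,49:ND,88:NB]
Final route key 27: smallest pos >= 27 is 47 -> NE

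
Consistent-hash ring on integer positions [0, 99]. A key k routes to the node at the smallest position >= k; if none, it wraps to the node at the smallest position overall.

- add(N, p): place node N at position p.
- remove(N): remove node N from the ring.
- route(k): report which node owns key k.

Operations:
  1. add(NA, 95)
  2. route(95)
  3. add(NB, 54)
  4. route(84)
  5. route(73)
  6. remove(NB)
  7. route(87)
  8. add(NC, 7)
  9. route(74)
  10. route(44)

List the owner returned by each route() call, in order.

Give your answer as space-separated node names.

Op 1: add NA@95 -> ring=[95:NA]
Op 2: route key 95: smallest pos >= 95 is 95 -> NA
Op 3: add NB@54 -> ring=[54:NB,95:NA]
Op 4: route key 84: smallest pos >= 84 is 95 -> NA
Op 5: route key 73: smallest pos >= 73 is 95 -> NA
Op 6: remove NB -> ring=[95:NA]
Op 7: route key 87: smallest pos >= 87 is 95 -> NA
Op 8: add NC@7 -> ring=[7:NC,95:NA]
Op 9: route key 74: smallest pos >= 74 is 95 -> NA
Op 10: route key 44: smallest pos >= 44 is 95 -> NA

Answer: NA NA NA NA NA NA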